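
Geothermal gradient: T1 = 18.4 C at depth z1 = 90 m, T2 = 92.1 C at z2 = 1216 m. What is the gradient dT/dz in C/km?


dT = 92.1 - 18.4 = 73.7 C
dz = 1216 - 90 = 1126 m
gradient = dT/dz * 1000 = 73.7/1126 * 1000 = 65.4529 C/km

65.4529


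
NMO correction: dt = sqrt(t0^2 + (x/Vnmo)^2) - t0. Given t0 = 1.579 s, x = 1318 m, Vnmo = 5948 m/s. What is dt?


x/Vnmo = 1318/5948 = 0.221587
(x/Vnmo)^2 = 0.049101
t0^2 = 2.493241
sqrt(2.493241 + 0.049101) = 1.594472
dt = 1.594472 - 1.579 = 0.015472

0.015472


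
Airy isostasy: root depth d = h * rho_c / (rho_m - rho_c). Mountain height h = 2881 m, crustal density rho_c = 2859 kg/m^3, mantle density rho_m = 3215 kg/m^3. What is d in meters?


rho_m - rho_c = 3215 - 2859 = 356
d = 2881 * 2859 / 356
= 8236779 / 356
= 23137.02 m

23137.02


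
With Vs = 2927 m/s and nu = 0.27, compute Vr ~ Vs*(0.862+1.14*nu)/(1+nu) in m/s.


Numerator factor = 0.862 + 1.14*0.27 = 1.1698
Denominator = 1 + 0.27 = 1.27
Vr = 2927 * 1.1698 / 1.27 = 2696.07 m/s

2696.07


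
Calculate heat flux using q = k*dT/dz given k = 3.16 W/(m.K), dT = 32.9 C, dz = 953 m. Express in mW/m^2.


q = k * dT / dz * 1000
= 3.16 * 32.9 / 953 * 1000
= 0.109091 * 1000
= 109.0913 mW/m^2

109.0913


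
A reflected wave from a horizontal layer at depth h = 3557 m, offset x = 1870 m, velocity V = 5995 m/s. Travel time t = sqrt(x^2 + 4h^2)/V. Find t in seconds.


x^2 + 4h^2 = 1870^2 + 4*3557^2 = 3496900 + 50608996 = 54105896
sqrt(54105896) = 7355.671
t = 7355.671 / 5995 = 1.227 s

1.227


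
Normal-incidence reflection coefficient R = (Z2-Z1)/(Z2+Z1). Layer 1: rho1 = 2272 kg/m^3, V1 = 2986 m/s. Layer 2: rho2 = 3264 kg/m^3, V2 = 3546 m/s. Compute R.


Z1 = 2272 * 2986 = 6784192
Z2 = 3264 * 3546 = 11574144
R = (11574144 - 6784192) / (11574144 + 6784192) = 4789952 / 18358336 = 0.2609

0.2609


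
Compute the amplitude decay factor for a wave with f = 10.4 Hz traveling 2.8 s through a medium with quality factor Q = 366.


pi*f*t/Q = pi*10.4*2.8/366 = 0.249954
A/A0 = exp(-0.249954) = 0.778837

0.778837


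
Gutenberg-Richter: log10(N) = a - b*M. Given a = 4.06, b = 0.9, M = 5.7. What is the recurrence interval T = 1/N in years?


log10(N) = 4.06 - 0.9*5.7 = -1.07
N = 10^-1.07 = 0.085114
T = 1/N = 1/0.085114 = 11.749 years

11.749


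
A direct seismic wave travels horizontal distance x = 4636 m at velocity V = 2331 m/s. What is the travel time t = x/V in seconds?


t = x / V
= 4636 / 2331
= 1.9888 s

1.9888


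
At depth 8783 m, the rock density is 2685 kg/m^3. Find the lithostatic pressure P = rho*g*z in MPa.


P = rho * g * z / 1e6
= 2685 * 9.81 * 8783 / 1e6
= 231342902.55 / 1e6
= 231.3429 MPa

231.3429


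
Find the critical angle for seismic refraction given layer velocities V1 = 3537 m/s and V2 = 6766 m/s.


V1/V2 = 3537/6766 = 0.522761
theta_c = arcsin(0.522761) = 31.5176 degrees

31.5176


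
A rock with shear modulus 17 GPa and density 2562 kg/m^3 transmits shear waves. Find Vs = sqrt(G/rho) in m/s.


Convert G to Pa: G = 17e9 Pa
Compute G/rho = 17e9 / 2562 = 6635441.0617
Vs = sqrt(6635441.0617) = 2575.93 m/s

2575.93


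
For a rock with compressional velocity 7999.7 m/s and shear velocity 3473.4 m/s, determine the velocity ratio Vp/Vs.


Vp/Vs = 7999.7 / 3473.4
= 2.3031

2.3031


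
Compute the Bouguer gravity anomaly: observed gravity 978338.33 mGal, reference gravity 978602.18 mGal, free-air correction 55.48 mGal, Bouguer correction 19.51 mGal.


BA = g_obs - g_ref + FAC - BC
= 978338.33 - 978602.18 + 55.48 - 19.51
= -227.88 mGal

-227.88


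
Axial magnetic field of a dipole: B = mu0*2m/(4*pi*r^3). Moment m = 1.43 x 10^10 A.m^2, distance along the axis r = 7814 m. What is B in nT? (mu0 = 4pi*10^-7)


m = 1.43 x 10^10 = 14300000000 A.m^2
2m = 28600000000 A.m^2
r^3 = 7814^3 = 477111869144
B = (4pi*10^-7) * 28600000000 / (4*pi * 477111869144) * 1e9
= 35939.819957 / 5995564572173.14 * 1e9
= 5.9944 nT

5.9944


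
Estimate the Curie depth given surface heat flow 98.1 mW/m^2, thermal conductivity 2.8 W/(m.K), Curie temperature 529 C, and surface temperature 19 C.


T_Curie - T_surf = 529 - 19 = 510 C
Convert q to W/m^2: 98.1 mW/m^2 = 0.0981 W/m^2
d = 510 * 2.8 / 0.0981 = 14556.57 m

14556.57


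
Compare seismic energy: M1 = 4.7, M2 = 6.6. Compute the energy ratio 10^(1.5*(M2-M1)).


M2 - M1 = 6.6 - 4.7 = 1.9
1.5 * 1.9 = 2.85
ratio = 10^2.85 = 707.95

707.95


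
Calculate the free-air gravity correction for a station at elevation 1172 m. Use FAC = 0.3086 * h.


FAC = 0.3086 * h
= 0.3086 * 1172
= 361.6792 mGal

361.6792


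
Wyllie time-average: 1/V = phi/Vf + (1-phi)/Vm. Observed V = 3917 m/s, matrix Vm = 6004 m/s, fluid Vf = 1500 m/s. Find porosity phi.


1/V - 1/Vm = 1/3917 - 1/6004 = 8.874e-05
1/Vf - 1/Vm = 1/1500 - 1/6004 = 0.00050011
phi = 8.874e-05 / 0.00050011 = 0.1774

0.1774


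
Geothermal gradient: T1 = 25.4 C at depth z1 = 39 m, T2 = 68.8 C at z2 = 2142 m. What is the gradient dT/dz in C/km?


dT = 68.8 - 25.4 = 43.4 C
dz = 2142 - 39 = 2103 m
gradient = dT/dz * 1000 = 43.4/2103 * 1000 = 20.6372 C/km

20.6372


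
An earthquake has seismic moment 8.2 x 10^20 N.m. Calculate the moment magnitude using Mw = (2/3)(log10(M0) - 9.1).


log10(M0) = log10(8.2 x 10^20) = 20.9138
Mw = 2/3 * (20.9138 - 9.1)
= 2/3 * 11.8138
= 7.88

7.88


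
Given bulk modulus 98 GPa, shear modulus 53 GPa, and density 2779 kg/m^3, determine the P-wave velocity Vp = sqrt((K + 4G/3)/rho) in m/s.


First compute the effective modulus:
K + 4G/3 = 98e9 + 4*53e9/3 = 168666666666.67 Pa
Then divide by density:
168666666666.67 / 2779 = 60693294.9502 Pa/(kg/m^3)
Take the square root:
Vp = sqrt(60693294.9502) = 7790.59 m/s

7790.59


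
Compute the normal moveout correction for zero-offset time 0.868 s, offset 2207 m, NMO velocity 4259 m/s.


x/Vnmo = 2207/4259 = 0.518197
(x/Vnmo)^2 = 0.268528
t0^2 = 0.753424
sqrt(0.753424 + 0.268528) = 1.010916
dt = 1.010916 - 0.868 = 0.142916

0.142916


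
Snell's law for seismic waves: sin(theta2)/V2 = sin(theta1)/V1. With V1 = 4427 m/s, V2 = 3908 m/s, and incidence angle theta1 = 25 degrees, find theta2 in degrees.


sin(theta1) = sin(25 deg) = 0.422618
sin(theta2) = V2/V1 * sin(theta1) = 3908/4427 * 0.422618 = 0.373073
theta2 = arcsin(0.373073) = 21.9052 degrees

21.9052


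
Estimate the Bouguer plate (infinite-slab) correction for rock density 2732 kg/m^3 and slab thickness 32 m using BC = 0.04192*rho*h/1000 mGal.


BC = 0.04192 * rho * h / 1000
= 0.04192 * 2732 * 32 / 1000
= 3.6648 mGal

3.6648


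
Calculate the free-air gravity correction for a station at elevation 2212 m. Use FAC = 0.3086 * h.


FAC = 0.3086 * h
= 0.3086 * 2212
= 682.6232 mGal

682.6232


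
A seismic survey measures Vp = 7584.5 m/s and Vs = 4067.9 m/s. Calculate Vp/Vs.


Vp/Vs = 7584.5 / 4067.9
= 1.8645

1.8645


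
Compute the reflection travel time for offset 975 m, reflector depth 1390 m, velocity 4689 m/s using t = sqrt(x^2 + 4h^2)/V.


x^2 + 4h^2 = 975^2 + 4*1390^2 = 950625 + 7728400 = 8679025
sqrt(8679025) = 2946.0185
t = 2946.0185 / 4689 = 0.6283 s

0.6283


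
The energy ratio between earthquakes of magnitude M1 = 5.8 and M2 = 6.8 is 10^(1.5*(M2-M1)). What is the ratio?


M2 - M1 = 6.8 - 5.8 = 1.0
1.5 * 1.0 = 1.5
ratio = 10^1.5 = 31.62

31.62


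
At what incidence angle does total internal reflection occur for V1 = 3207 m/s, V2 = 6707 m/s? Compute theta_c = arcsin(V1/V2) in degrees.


V1/V2 = 3207/6707 = 0.478157
theta_c = arcsin(0.478157) = 28.5651 degrees

28.5651


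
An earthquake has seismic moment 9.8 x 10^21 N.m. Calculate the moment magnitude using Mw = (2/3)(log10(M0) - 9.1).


log10(M0) = log10(9.8 x 10^21) = 21.9912
Mw = 2/3 * (21.9912 - 9.1)
= 2/3 * 12.8912
= 8.59

8.59


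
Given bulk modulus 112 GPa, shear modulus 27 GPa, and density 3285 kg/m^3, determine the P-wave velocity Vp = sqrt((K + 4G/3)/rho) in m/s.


First compute the effective modulus:
K + 4G/3 = 112e9 + 4*27e9/3 = 148000000000.0 Pa
Then divide by density:
148000000000.0 / 3285 = 45053272.4505 Pa/(kg/m^3)
Take the square root:
Vp = sqrt(45053272.4505) = 6712.17 m/s

6712.17


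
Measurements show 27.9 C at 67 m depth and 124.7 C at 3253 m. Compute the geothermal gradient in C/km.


dT = 124.7 - 27.9 = 96.8 C
dz = 3253 - 67 = 3186 m
gradient = dT/dz * 1000 = 96.8/3186 * 1000 = 30.3829 C/km

30.3829


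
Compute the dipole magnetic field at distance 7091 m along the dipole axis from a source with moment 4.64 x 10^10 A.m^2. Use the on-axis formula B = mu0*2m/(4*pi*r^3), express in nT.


m = 4.64 x 10^10 = 46400000000 A.m^2
2m = 92800000000 A.m^2
r^3 = 7091^3 = 356551654571
B = (4pi*10^-7) * 92800000000 / (4*pi * 356551654571) * 1e9
= 116615.919301 / 4480560234502.16 * 1e9
= 26.0271 nT

26.0271


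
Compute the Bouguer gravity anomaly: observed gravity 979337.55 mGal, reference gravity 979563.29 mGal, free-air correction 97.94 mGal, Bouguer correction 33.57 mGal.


BA = g_obs - g_ref + FAC - BC
= 979337.55 - 979563.29 + 97.94 - 33.57
= -161.37 mGal

-161.37


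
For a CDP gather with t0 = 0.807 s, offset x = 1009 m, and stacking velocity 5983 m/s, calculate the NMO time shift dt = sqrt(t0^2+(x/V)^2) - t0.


x/Vnmo = 1009/5983 = 0.168644
(x/Vnmo)^2 = 0.028441
t0^2 = 0.651249
sqrt(0.651249 + 0.028441) = 0.824433
dt = 0.824433 - 0.807 = 0.017433

0.017433


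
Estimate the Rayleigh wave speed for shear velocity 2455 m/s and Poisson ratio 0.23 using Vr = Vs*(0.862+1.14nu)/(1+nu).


Numerator factor = 0.862 + 1.14*0.23 = 1.1242
Denominator = 1 + 0.23 = 1.23
Vr = 2455 * 1.1242 / 1.23 = 2243.83 m/s

2243.83


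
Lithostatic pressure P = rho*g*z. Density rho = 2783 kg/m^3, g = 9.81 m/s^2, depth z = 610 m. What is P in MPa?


P = rho * g * z / 1e6
= 2783 * 9.81 * 610 / 1e6
= 16653750.3 / 1e6
= 16.6538 MPa

16.6538


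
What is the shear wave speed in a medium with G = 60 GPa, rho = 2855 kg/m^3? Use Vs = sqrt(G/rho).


Convert G to Pa: G = 60e9 Pa
Compute G/rho = 60e9 / 2855 = 21015761.8214
Vs = sqrt(21015761.8214) = 4584.3 m/s

4584.3


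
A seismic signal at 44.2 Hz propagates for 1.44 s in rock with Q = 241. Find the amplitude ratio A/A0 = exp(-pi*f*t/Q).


pi*f*t/Q = pi*44.2*1.44/241 = 0.829693
A/A0 = exp(-0.829693) = 0.436183

0.436183


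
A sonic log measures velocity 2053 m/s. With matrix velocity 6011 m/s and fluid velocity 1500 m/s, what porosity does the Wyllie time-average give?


1/V - 1/Vm = 1/2053 - 1/6011 = 0.00032073
1/Vf - 1/Vm = 1/1500 - 1/6011 = 0.0005003
phi = 0.00032073 / 0.0005003 = 0.6411

0.6411


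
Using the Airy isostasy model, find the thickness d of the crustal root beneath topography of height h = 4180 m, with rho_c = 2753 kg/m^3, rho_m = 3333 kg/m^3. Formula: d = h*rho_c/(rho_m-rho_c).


rho_m - rho_c = 3333 - 2753 = 580
d = 4180 * 2753 / 580
= 11507540 / 580
= 19840.59 m

19840.59


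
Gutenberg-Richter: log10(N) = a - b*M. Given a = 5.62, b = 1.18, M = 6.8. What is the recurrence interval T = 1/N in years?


log10(N) = 5.62 - 1.18*6.8 = -2.404
N = 10^-2.404 = 0.003945
T = 1/N = 1/0.003945 = 253.5129 years

253.5129


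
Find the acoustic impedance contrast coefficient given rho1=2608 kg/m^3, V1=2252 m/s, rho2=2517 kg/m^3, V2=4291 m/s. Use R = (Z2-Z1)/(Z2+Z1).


Z1 = 2608 * 2252 = 5873216
Z2 = 2517 * 4291 = 10800447
R = (10800447 - 5873216) / (10800447 + 5873216) = 4927231 / 16673663 = 0.2955

0.2955


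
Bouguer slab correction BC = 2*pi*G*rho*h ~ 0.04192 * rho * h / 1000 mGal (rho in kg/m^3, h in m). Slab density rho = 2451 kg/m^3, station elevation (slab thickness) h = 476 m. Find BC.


BC = 0.04192 * rho * h / 1000
= 0.04192 * 2451 * 476 / 1000
= 48.9071 mGal

48.9071


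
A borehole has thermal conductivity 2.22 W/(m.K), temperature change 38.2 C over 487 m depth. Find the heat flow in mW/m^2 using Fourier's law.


q = k * dT / dz * 1000
= 2.22 * 38.2 / 487 * 1000
= 0.174136 * 1000
= 174.1355 mW/m^2

174.1355


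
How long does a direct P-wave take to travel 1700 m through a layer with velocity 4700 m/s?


t = x / V
= 1700 / 4700
= 0.3617 s

0.3617


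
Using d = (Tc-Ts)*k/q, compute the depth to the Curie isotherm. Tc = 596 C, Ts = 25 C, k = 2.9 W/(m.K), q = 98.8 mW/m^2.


T_Curie - T_surf = 596 - 25 = 571 C
Convert q to W/m^2: 98.8 mW/m^2 = 0.0988 W/m^2
d = 571 * 2.9 / 0.0988 = 16760.12 m

16760.12


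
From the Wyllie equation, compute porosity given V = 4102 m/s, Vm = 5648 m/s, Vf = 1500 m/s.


1/V - 1/Vm = 1/4102 - 1/5648 = 6.673e-05
1/Vf - 1/Vm = 1/1500 - 1/5648 = 0.00048961
phi = 6.673e-05 / 0.00048961 = 0.1363

0.1363


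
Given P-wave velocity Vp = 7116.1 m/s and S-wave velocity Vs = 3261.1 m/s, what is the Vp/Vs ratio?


Vp/Vs = 7116.1 / 3261.1
= 2.1821

2.1821


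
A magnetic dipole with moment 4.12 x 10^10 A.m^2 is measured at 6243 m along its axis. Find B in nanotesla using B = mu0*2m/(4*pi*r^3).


m = 4.12 x 10^10 = 41200000000 A.m^2
2m = 82400000000 A.m^2
r^3 = 6243^3 = 243321230907
B = (4pi*10^-7) * 82400000000 / (4*pi * 243321230907) * 1e9
= 103546.893862 / 3057664765919.43 * 1e9
= 33.8647 nT

33.8647


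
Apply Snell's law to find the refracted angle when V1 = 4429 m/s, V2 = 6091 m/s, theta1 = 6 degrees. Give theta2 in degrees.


sin(theta1) = sin(6 deg) = 0.104528
sin(theta2) = V2/V1 * sin(theta1) = 6091/4429 * 0.104528 = 0.143753
theta2 = arcsin(0.143753) = 8.2651 degrees

8.2651


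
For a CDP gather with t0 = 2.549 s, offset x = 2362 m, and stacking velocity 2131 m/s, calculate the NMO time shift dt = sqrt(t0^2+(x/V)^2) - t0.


x/Vnmo = 2362/2131 = 1.1084
(x/Vnmo)^2 = 1.22855
t0^2 = 6.497401
sqrt(6.497401 + 1.22855) = 2.77956
dt = 2.77956 - 2.549 = 0.23056

0.23056


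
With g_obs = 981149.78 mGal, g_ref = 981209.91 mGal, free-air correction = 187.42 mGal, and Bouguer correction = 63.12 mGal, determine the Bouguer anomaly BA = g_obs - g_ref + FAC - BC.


BA = g_obs - g_ref + FAC - BC
= 981149.78 - 981209.91 + 187.42 - 63.12
= 64.17 mGal

64.17


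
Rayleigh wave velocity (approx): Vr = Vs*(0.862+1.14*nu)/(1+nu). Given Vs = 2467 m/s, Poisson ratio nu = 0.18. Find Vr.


Numerator factor = 0.862 + 1.14*0.18 = 1.0672
Denominator = 1 + 0.18 = 1.18
Vr = 2467 * 1.0672 / 1.18 = 2231.17 m/s

2231.17


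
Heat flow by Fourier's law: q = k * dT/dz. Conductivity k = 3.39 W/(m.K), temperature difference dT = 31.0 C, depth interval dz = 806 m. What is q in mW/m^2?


q = k * dT / dz * 1000
= 3.39 * 31.0 / 806 * 1000
= 0.130385 * 1000
= 130.3846 mW/m^2

130.3846


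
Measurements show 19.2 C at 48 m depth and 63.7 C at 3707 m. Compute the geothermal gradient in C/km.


dT = 63.7 - 19.2 = 44.5 C
dz = 3707 - 48 = 3659 m
gradient = dT/dz * 1000 = 44.5/3659 * 1000 = 12.1618 C/km

12.1618


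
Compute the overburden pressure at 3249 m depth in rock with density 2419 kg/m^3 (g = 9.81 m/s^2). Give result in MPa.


P = rho * g * z / 1e6
= 2419 * 9.81 * 3249 / 1e6
= 77100037.11 / 1e6
= 77.1 MPa

77.1


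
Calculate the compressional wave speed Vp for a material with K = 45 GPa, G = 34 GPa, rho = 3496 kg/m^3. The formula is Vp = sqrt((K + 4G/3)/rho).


First compute the effective modulus:
K + 4G/3 = 45e9 + 4*34e9/3 = 90333333333.33 Pa
Then divide by density:
90333333333.33 / 3496 = 25839054.1571 Pa/(kg/m^3)
Take the square root:
Vp = sqrt(25839054.1571) = 5083.21 m/s

5083.21


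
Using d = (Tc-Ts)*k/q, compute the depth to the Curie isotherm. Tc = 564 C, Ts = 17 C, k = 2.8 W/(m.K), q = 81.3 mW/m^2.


T_Curie - T_surf = 564 - 17 = 547 C
Convert q to W/m^2: 81.3 mW/m^2 = 0.0813 W/m^2
d = 547 * 2.8 / 0.0813 = 18838.87 m

18838.87


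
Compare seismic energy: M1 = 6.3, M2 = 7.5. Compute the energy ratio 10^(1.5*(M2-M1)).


M2 - M1 = 7.5 - 6.3 = 1.2
1.5 * 1.2 = 1.8
ratio = 10^1.8 = 63.1

63.1


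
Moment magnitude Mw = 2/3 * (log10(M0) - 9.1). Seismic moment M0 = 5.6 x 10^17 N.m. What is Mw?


log10(M0) = log10(5.6 x 10^17) = 17.7482
Mw = 2/3 * (17.7482 - 9.1)
= 2/3 * 8.6482
= 5.77

5.77


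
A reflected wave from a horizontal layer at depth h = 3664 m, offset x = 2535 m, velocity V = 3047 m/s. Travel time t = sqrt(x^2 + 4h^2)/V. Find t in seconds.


x^2 + 4h^2 = 2535^2 + 4*3664^2 = 6426225 + 53699584 = 60125809
sqrt(60125809) = 7754.0834
t = 7754.0834 / 3047 = 2.5448 s

2.5448


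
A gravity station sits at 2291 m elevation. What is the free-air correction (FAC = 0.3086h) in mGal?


FAC = 0.3086 * h
= 0.3086 * 2291
= 707.0026 mGal

707.0026


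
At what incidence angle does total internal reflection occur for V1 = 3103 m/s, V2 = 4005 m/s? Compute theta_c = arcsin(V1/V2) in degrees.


V1/V2 = 3103/4005 = 0.774782
theta_c = arcsin(0.774782) = 50.7852 degrees

50.7852


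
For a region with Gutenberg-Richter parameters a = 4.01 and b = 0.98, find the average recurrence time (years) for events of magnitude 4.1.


log10(N) = 4.01 - 0.98*4.1 = -0.008
N = 10^-0.008 = 0.981748
T = 1/N = 1/0.981748 = 1.0186 years

1.0186


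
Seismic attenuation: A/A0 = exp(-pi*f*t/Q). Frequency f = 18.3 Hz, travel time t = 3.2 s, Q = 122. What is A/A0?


pi*f*t/Q = pi*18.3*3.2/122 = 1.507964
A/A0 = exp(-1.507964) = 0.22136

0.22136


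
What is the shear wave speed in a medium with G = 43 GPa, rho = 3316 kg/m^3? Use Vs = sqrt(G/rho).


Convert G to Pa: G = 43e9 Pa
Compute G/rho = 43e9 / 3316 = 12967430.6393
Vs = sqrt(12967430.6393) = 3601.03 m/s

3601.03


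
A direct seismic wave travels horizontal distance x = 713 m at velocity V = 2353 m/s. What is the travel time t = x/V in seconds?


t = x / V
= 713 / 2353
= 0.303 s

0.303


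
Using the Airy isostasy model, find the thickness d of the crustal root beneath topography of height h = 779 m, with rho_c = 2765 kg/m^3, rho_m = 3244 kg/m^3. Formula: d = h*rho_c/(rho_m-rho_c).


rho_m - rho_c = 3244 - 2765 = 479
d = 779 * 2765 / 479
= 2153935 / 479
= 4496.73 m

4496.73


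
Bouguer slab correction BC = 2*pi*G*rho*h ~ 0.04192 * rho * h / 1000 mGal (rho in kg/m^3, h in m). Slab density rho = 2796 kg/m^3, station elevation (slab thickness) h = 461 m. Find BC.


BC = 0.04192 * rho * h / 1000
= 0.04192 * 2796 * 461 / 1000
= 54.033 mGal

54.033


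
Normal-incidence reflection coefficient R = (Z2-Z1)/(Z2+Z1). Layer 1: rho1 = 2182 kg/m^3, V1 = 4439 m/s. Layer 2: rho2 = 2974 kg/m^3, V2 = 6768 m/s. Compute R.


Z1 = 2182 * 4439 = 9685898
Z2 = 2974 * 6768 = 20128032
R = (20128032 - 9685898) / (20128032 + 9685898) = 10442134 / 29813930 = 0.3502

0.3502


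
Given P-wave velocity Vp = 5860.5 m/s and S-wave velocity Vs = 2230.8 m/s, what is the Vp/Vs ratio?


Vp/Vs = 5860.5 / 2230.8
= 2.6271

2.6271


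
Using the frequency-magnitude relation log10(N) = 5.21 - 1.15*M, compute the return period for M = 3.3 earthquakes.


log10(N) = 5.21 - 1.15*3.3 = 1.415
N = 10^1.415 = 26.001596
T = 1/N = 1/26.001596 = 0.0385 years

0.0385


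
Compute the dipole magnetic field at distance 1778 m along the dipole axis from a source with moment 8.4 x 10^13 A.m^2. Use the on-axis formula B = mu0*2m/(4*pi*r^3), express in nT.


m = 8.4 x 10^13 = 84000000000000 A.m^2
2m = 168000000000000 A.m^2
r^3 = 1778^3 = 5620762952
B = (4pi*10^-7) * 168000000000000 / (4*pi * 5620762952) * 1e9
= 211115026.321234 / 70632590390.29 * 1e9
= 2988918.0781 nT

2988918.0781


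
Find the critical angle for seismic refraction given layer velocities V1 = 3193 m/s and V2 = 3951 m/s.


V1/V2 = 3193/3951 = 0.80815
theta_c = arcsin(0.80815) = 53.9156 degrees

53.9156


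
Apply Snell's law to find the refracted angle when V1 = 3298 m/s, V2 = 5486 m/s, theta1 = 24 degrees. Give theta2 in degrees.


sin(theta1) = sin(24 deg) = 0.406737
sin(theta2) = V2/V1 * sin(theta1) = 5486/3298 * 0.406737 = 0.676579
theta2 = arcsin(0.676579) = 42.5769 degrees

42.5769


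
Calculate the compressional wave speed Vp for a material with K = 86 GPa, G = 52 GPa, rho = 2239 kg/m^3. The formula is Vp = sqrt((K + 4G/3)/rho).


First compute the effective modulus:
K + 4G/3 = 86e9 + 4*52e9/3 = 155333333333.33 Pa
Then divide by density:
155333333333.33 / 2239 = 69376209.6174 Pa/(kg/m^3)
Take the square root:
Vp = sqrt(69376209.6174) = 8329.24 m/s

8329.24


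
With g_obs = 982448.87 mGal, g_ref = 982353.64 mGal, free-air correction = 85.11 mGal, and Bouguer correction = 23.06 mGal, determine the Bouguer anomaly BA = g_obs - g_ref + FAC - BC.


BA = g_obs - g_ref + FAC - BC
= 982448.87 - 982353.64 + 85.11 - 23.06
= 157.28 mGal

157.28


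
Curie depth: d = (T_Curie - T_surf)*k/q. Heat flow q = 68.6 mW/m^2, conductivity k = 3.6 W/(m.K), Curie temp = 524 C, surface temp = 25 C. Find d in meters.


T_Curie - T_surf = 524 - 25 = 499 C
Convert q to W/m^2: 68.6 mW/m^2 = 0.0686 W/m^2
d = 499 * 3.6 / 0.0686 = 26186.59 m

26186.59


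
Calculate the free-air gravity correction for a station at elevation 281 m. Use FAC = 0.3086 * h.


FAC = 0.3086 * h
= 0.3086 * 281
= 86.7166 mGal

86.7166


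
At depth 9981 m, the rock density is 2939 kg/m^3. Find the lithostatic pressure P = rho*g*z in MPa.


P = rho * g * z / 1e6
= 2939 * 9.81 * 9981 / 1e6
= 287768099.79 / 1e6
= 287.7681 MPa

287.7681


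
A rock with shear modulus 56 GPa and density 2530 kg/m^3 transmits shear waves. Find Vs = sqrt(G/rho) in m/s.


Convert G to Pa: G = 56e9 Pa
Compute G/rho = 56e9 / 2530 = 22134387.3518
Vs = sqrt(22134387.3518) = 4704.72 m/s

4704.72


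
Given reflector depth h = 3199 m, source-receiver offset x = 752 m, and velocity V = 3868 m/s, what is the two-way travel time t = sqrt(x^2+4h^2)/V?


x^2 + 4h^2 = 752^2 + 4*3199^2 = 565504 + 40934404 = 41499908
sqrt(41499908) = 6442.0422
t = 6442.0422 / 3868 = 1.6655 s

1.6655


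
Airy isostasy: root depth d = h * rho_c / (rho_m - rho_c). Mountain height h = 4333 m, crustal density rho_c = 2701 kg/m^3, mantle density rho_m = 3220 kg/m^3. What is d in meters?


rho_m - rho_c = 3220 - 2701 = 519
d = 4333 * 2701 / 519
= 11703433 / 519
= 22549.97 m

22549.97


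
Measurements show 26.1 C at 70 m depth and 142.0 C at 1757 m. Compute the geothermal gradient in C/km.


dT = 142.0 - 26.1 = 115.9 C
dz = 1757 - 70 = 1687 m
gradient = dT/dz * 1000 = 115.9/1687 * 1000 = 68.7018 C/km

68.7018


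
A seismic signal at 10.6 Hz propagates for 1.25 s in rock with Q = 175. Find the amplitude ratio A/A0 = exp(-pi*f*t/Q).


pi*f*t/Q = pi*10.6*1.25/175 = 0.237863
A/A0 = exp(-0.237863) = 0.78831

0.78831


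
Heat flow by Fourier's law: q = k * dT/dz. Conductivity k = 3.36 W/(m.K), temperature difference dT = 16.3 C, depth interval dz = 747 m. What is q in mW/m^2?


q = k * dT / dz * 1000
= 3.36 * 16.3 / 747 * 1000
= 0.073317 * 1000
= 73.3173 mW/m^2

73.3173


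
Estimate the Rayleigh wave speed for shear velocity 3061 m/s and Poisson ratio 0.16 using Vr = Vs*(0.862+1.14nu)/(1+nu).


Numerator factor = 0.862 + 1.14*0.16 = 1.0444
Denominator = 1 + 0.16 = 1.16
Vr = 3061 * 1.0444 / 1.16 = 2755.96 m/s

2755.96


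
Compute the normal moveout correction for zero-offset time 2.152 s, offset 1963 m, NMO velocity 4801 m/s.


x/Vnmo = 1963/4801 = 0.408873
(x/Vnmo)^2 = 0.167177
t0^2 = 4.631104
sqrt(4.631104 + 0.167177) = 2.190498
dt = 2.190498 - 2.152 = 0.038498

0.038498


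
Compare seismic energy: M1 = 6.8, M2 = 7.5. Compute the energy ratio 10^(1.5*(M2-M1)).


M2 - M1 = 7.5 - 6.8 = 0.7
1.5 * 0.7 = 1.05
ratio = 10^1.05 = 11.22

11.22


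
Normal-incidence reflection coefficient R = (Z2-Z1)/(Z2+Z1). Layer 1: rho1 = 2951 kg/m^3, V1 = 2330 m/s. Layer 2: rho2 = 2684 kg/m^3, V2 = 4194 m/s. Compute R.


Z1 = 2951 * 2330 = 6875830
Z2 = 2684 * 4194 = 11256696
R = (11256696 - 6875830) / (11256696 + 6875830) = 4380866 / 18132526 = 0.2416

0.2416


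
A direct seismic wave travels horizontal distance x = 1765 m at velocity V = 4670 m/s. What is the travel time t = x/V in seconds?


t = x / V
= 1765 / 4670
= 0.3779 s

0.3779


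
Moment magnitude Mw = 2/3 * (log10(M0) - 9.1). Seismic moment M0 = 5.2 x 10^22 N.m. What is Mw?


log10(M0) = log10(5.2 x 10^22) = 22.716
Mw = 2/3 * (22.716 - 9.1)
= 2/3 * 13.616
= 9.08

9.08


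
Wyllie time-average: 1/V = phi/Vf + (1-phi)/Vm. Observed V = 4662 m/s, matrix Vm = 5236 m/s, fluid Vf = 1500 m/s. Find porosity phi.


1/V - 1/Vm = 1/4662 - 1/5236 = 2.351e-05
1/Vf - 1/Vm = 1/1500 - 1/5236 = 0.00047568
phi = 2.351e-05 / 0.00047568 = 0.0494

0.0494


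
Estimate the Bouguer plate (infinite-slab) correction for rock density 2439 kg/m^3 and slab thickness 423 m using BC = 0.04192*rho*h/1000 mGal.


BC = 0.04192 * rho * h / 1000
= 0.04192 * 2439 * 423 / 1000
= 43.2487 mGal

43.2487


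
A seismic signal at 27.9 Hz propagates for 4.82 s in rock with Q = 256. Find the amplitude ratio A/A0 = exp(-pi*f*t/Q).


pi*f*t/Q = pi*27.9*4.82/256 = 1.650293
A/A0 = exp(-1.650293) = 0.191994

0.191994


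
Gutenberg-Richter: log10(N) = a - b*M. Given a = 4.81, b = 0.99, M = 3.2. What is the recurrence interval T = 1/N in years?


log10(N) = 4.81 - 0.99*3.2 = 1.642
N = 10^1.642 = 43.85307
T = 1/N = 1/43.85307 = 0.0228 years

0.0228


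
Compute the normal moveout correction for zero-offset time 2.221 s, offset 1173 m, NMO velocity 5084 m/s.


x/Vnmo = 1173/5084 = 0.230724
(x/Vnmo)^2 = 0.053233
t0^2 = 4.932841
sqrt(4.932841 + 0.053233) = 2.232952
dt = 2.232952 - 2.221 = 0.011952

0.011952


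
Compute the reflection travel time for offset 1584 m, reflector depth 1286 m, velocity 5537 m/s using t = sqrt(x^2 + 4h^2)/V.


x^2 + 4h^2 = 1584^2 + 4*1286^2 = 2509056 + 6615184 = 9124240
sqrt(9124240) = 3020.6357
t = 3020.6357 / 5537 = 0.5455 s

0.5455


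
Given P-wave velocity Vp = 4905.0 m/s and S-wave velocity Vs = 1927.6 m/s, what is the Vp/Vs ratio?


Vp/Vs = 4905.0 / 1927.6
= 2.5446

2.5446


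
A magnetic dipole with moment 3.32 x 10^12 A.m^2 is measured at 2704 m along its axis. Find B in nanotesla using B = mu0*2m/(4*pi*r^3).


m = 3.32 x 10^12 = 3320000000000 A.m^2
2m = 6640000000000 A.m^2
r^3 = 2704^3 = 19770609664
B = (4pi*10^-7) * 6640000000000 / (4*pi * 19770609664) * 1e9
= 8344070.087934 / 248444808309.66 * 1e9
= 33585.2061 nT

33585.2061


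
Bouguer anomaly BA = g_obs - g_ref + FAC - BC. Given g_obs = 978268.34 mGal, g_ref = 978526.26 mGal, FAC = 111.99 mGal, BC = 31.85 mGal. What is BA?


BA = g_obs - g_ref + FAC - BC
= 978268.34 - 978526.26 + 111.99 - 31.85
= -177.78 mGal

-177.78


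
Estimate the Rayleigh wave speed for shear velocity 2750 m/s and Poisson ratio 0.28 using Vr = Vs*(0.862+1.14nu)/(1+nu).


Numerator factor = 0.862 + 1.14*0.28 = 1.1812
Denominator = 1 + 0.28 = 1.28
Vr = 2750 * 1.1812 / 1.28 = 2537.73 m/s

2537.73


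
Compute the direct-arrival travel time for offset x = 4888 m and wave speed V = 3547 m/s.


t = x / V
= 4888 / 3547
= 1.3781 s

1.3781


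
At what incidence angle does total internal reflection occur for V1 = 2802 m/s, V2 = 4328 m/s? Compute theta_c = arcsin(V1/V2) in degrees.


V1/V2 = 2802/4328 = 0.647412
theta_c = arcsin(0.647412) = 40.3468 degrees

40.3468


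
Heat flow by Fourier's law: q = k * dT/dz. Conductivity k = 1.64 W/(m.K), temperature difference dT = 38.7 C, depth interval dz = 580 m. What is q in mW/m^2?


q = k * dT / dz * 1000
= 1.64 * 38.7 / 580 * 1000
= 0.109428 * 1000
= 109.4276 mW/m^2

109.4276


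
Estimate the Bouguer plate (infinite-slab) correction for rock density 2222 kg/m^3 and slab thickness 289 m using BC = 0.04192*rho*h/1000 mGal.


BC = 0.04192 * rho * h / 1000
= 0.04192 * 2222 * 289 / 1000
= 26.9193 mGal

26.9193


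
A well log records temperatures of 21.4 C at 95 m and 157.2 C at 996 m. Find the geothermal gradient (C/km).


dT = 157.2 - 21.4 = 135.8 C
dz = 996 - 95 = 901 m
gradient = dT/dz * 1000 = 135.8/901 * 1000 = 150.7214 C/km

150.7214


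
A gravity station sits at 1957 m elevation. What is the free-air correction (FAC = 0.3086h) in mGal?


FAC = 0.3086 * h
= 0.3086 * 1957
= 603.9302 mGal

603.9302


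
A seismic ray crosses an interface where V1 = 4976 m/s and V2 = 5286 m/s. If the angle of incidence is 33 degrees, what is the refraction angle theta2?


sin(theta1) = sin(33 deg) = 0.544639
sin(theta2) = V2/V1 * sin(theta1) = 5286/4976 * 0.544639 = 0.57857
theta2 = arcsin(0.57857) = 35.35 degrees

35.35


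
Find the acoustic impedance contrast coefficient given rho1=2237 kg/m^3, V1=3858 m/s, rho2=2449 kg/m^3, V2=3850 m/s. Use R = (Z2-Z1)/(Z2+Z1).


Z1 = 2237 * 3858 = 8630346
Z2 = 2449 * 3850 = 9428650
R = (9428650 - 8630346) / (9428650 + 8630346) = 798304 / 18058996 = 0.0442

0.0442


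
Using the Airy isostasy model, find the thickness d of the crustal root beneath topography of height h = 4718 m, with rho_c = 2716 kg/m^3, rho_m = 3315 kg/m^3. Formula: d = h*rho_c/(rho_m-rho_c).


rho_m - rho_c = 3315 - 2716 = 599
d = 4718 * 2716 / 599
= 12814088 / 599
= 21392.47 m

21392.47


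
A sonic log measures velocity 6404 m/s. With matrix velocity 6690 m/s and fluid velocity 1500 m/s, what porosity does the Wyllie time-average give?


1/V - 1/Vm = 1/6404 - 1/6690 = 6.68e-06
1/Vf - 1/Vm = 1/1500 - 1/6690 = 0.00051719
phi = 6.68e-06 / 0.00051719 = 0.0129

0.0129


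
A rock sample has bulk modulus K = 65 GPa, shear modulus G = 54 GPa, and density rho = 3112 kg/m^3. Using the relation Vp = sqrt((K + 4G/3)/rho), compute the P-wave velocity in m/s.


First compute the effective modulus:
K + 4G/3 = 65e9 + 4*54e9/3 = 137000000000.0 Pa
Then divide by density:
137000000000.0 / 3112 = 44023136.2468 Pa/(kg/m^3)
Take the square root:
Vp = sqrt(44023136.2468) = 6634.99 m/s

6634.99


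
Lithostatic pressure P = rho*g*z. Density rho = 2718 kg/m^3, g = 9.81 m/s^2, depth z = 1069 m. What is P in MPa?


P = rho * g * z / 1e6
= 2718 * 9.81 * 1069 / 1e6
= 28503367.02 / 1e6
= 28.5034 MPa

28.5034


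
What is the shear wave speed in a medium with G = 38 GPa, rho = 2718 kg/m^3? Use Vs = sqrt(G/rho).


Convert G to Pa: G = 38e9 Pa
Compute G/rho = 38e9 / 2718 = 13980868.2855
Vs = sqrt(13980868.2855) = 3739.1 m/s

3739.1


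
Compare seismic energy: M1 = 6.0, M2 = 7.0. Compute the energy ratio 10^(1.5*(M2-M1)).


M2 - M1 = 7.0 - 6.0 = 1.0
1.5 * 1.0 = 1.5
ratio = 10^1.5 = 31.62

31.62


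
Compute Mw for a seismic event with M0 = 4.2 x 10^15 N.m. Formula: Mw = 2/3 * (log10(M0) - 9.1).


log10(M0) = log10(4.2 x 10^15) = 15.6232
Mw = 2/3 * (15.6232 - 9.1)
= 2/3 * 6.5232
= 4.35

4.35


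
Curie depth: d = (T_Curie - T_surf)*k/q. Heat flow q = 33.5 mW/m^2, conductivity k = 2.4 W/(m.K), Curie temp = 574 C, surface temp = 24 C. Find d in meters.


T_Curie - T_surf = 574 - 24 = 550 C
Convert q to W/m^2: 33.5 mW/m^2 = 0.0335 W/m^2
d = 550 * 2.4 / 0.0335 = 39402.99 m

39402.99


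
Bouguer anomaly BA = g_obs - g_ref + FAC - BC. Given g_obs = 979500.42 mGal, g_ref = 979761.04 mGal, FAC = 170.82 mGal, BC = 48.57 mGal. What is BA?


BA = g_obs - g_ref + FAC - BC
= 979500.42 - 979761.04 + 170.82 - 48.57
= -138.37 mGal

-138.37


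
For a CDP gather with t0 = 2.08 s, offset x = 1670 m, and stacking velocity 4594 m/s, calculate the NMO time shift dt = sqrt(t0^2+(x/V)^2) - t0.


x/Vnmo = 1670/4594 = 0.363518
(x/Vnmo)^2 = 0.132145
t0^2 = 4.3264
sqrt(4.3264 + 0.132145) = 2.111527
dt = 2.111527 - 2.08 = 0.031527

0.031527


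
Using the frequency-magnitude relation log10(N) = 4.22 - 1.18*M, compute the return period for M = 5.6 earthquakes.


log10(N) = 4.22 - 1.18*5.6 = -2.388
N = 10^-2.388 = 0.004093
T = 1/N = 1/0.004093 = 244.3431 years

244.3431


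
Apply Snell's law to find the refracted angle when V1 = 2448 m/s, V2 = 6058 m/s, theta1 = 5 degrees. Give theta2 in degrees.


sin(theta1) = sin(5 deg) = 0.087156
sin(theta2) = V2/V1 * sin(theta1) = 6058/2448 * 0.087156 = 0.215682
theta2 = arcsin(0.215682) = 12.4555 degrees

12.4555


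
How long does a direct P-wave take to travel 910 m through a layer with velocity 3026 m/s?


t = x / V
= 910 / 3026
= 0.3007 s

0.3007


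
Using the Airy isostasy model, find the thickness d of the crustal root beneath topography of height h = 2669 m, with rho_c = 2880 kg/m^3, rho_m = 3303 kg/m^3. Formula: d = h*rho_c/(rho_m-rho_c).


rho_m - rho_c = 3303 - 2880 = 423
d = 2669 * 2880 / 423
= 7686720 / 423
= 18171.91 m

18171.91


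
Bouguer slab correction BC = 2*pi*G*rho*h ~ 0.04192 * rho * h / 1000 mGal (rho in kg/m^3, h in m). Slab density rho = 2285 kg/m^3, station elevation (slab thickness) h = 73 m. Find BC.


BC = 0.04192 * rho * h / 1000
= 0.04192 * 2285 * 73 / 1000
= 6.9925 mGal

6.9925


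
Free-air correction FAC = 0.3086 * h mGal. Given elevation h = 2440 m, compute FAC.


FAC = 0.3086 * h
= 0.3086 * 2440
= 752.984 mGal

752.984


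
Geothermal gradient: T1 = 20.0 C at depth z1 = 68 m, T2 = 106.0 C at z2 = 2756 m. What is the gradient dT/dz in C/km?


dT = 106.0 - 20.0 = 86.0 C
dz = 2756 - 68 = 2688 m
gradient = dT/dz * 1000 = 86.0/2688 * 1000 = 31.994 C/km

31.994


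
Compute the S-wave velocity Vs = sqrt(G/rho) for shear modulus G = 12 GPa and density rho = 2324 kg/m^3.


Convert G to Pa: G = 12e9 Pa
Compute G/rho = 12e9 / 2324 = 5163511.1876
Vs = sqrt(5163511.1876) = 2272.34 m/s

2272.34


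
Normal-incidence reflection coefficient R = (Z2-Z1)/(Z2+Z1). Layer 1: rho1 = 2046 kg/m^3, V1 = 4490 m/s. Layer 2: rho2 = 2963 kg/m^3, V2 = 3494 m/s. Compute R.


Z1 = 2046 * 4490 = 9186540
Z2 = 2963 * 3494 = 10352722
R = (10352722 - 9186540) / (10352722 + 9186540) = 1166182 / 19539262 = 0.0597

0.0597


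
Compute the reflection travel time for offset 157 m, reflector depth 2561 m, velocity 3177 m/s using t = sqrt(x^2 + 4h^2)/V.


x^2 + 4h^2 = 157^2 + 4*2561^2 = 24649 + 26234884 = 26259533
sqrt(26259533) = 5124.4056
t = 5124.4056 / 3177 = 1.613 s

1.613


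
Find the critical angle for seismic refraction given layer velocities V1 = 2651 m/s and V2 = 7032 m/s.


V1/V2 = 2651/7032 = 0.376991
theta_c = arcsin(0.376991) = 22.1474 degrees

22.1474


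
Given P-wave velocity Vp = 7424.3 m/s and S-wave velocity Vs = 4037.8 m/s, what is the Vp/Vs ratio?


Vp/Vs = 7424.3 / 4037.8
= 1.8387

1.8387


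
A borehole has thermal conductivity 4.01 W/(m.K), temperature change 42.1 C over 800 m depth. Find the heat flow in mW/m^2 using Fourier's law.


q = k * dT / dz * 1000
= 4.01 * 42.1 / 800 * 1000
= 0.211026 * 1000
= 211.0263 mW/m^2

211.0263


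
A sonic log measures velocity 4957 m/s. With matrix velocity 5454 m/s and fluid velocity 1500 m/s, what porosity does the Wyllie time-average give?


1/V - 1/Vm = 1/4957 - 1/5454 = 1.838e-05
1/Vf - 1/Vm = 1/1500 - 1/5454 = 0.00048331
phi = 1.838e-05 / 0.00048331 = 0.038

0.038


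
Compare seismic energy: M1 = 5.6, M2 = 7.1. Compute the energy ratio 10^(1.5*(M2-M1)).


M2 - M1 = 7.1 - 5.6 = 1.5
1.5 * 1.5 = 2.25
ratio = 10^2.25 = 177.83

177.83


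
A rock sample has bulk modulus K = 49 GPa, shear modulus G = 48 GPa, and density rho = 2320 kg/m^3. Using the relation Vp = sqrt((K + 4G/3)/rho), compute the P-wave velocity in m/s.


First compute the effective modulus:
K + 4G/3 = 49e9 + 4*48e9/3 = 113000000000.0 Pa
Then divide by density:
113000000000.0 / 2320 = 48706896.5517 Pa/(kg/m^3)
Take the square root:
Vp = sqrt(48706896.5517) = 6979.03 m/s

6979.03


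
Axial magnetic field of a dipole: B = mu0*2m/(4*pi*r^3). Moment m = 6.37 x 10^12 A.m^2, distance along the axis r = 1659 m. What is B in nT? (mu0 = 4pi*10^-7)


m = 6.37 x 10^12 = 6370000000000 A.m^2
2m = 12740000000000 A.m^2
r^3 = 1659^3 = 4566034179
B = (4pi*10^-7) * 12740000000000 / (4*pi * 4566034179) * 1e9
= 16009556.162694 / 57378477731.15 * 1e9
= 279016.7463 nT

279016.7463


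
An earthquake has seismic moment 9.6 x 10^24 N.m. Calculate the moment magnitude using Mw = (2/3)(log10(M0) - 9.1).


log10(M0) = log10(9.6 x 10^24) = 24.9823
Mw = 2/3 * (24.9823 - 9.1)
= 2/3 * 15.8823
= 10.59

10.59


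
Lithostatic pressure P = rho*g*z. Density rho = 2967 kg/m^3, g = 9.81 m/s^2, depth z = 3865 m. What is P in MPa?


P = rho * g * z / 1e6
= 2967 * 9.81 * 3865 / 1e6
= 112495733.55 / 1e6
= 112.4957 MPa

112.4957


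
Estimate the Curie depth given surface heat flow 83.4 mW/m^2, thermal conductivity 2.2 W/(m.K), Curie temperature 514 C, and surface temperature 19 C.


T_Curie - T_surf = 514 - 19 = 495 C
Convert q to W/m^2: 83.4 mW/m^2 = 0.0834 W/m^2
d = 495 * 2.2 / 0.0834 = 13057.55 m

13057.55


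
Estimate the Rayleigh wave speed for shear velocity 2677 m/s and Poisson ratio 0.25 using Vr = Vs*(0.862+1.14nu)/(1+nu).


Numerator factor = 0.862 + 1.14*0.25 = 1.147
Denominator = 1 + 0.25 = 1.25
Vr = 2677 * 1.147 / 1.25 = 2456.42 m/s

2456.42


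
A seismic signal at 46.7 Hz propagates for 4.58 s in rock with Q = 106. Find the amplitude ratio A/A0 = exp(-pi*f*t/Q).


pi*f*t/Q = pi*46.7*4.58/106 = 6.339082
A/A0 = exp(-6.339082) = 0.001766

0.001766


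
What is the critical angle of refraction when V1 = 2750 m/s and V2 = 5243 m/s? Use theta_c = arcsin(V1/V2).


V1/V2 = 2750/5243 = 0.524509
theta_c = arcsin(0.524509) = 31.6352 degrees

31.6352


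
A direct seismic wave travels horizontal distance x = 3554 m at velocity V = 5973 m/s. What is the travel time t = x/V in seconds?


t = x / V
= 3554 / 5973
= 0.595 s

0.595


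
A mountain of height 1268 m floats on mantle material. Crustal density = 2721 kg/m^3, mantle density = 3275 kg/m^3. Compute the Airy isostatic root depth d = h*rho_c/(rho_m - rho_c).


rho_m - rho_c = 3275 - 2721 = 554
d = 1268 * 2721 / 554
= 3450228 / 554
= 6227.85 m

6227.85


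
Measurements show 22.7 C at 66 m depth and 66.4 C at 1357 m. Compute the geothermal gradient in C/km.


dT = 66.4 - 22.7 = 43.7 C
dz = 1357 - 66 = 1291 m
gradient = dT/dz * 1000 = 43.7/1291 * 1000 = 33.8497 C/km

33.8497


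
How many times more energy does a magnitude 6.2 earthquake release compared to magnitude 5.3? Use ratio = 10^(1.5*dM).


M2 - M1 = 6.2 - 5.3 = 0.9
1.5 * 0.9 = 1.35
ratio = 10^1.35 = 22.39

22.39


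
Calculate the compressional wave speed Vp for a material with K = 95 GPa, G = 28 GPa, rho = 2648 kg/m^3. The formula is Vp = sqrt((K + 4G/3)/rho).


First compute the effective modulus:
K + 4G/3 = 95e9 + 4*28e9/3 = 132333333333.33 Pa
Then divide by density:
132333333333.33 / 2648 = 49974823.7664 Pa/(kg/m^3)
Take the square root:
Vp = sqrt(49974823.7664) = 7069.29 m/s

7069.29


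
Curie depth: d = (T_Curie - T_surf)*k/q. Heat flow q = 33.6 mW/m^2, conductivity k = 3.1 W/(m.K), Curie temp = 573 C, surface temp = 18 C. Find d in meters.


T_Curie - T_surf = 573 - 18 = 555 C
Convert q to W/m^2: 33.6 mW/m^2 = 0.0336 W/m^2
d = 555 * 3.1 / 0.0336 = 51205.36 m

51205.36


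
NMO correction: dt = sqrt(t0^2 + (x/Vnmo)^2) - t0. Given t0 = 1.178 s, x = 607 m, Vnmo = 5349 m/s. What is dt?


x/Vnmo = 607/5349 = 0.113479
(x/Vnmo)^2 = 0.012878
t0^2 = 1.387684
sqrt(1.387684 + 0.012878) = 1.183453
dt = 1.183453 - 1.178 = 0.005453

0.005453


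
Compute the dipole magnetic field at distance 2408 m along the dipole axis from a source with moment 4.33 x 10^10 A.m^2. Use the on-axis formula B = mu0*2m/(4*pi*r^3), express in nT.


m = 4.33 x 10^10 = 43300000000 A.m^2
2m = 86600000000 A.m^2
r^3 = 2408^3 = 13962701312
B = (4pi*10^-7) * 86600000000 / (4*pi * 13962701312) * 1e9
= 108824.76952 / 175460479464.19 * 1e9
= 620.2238 nT

620.2238


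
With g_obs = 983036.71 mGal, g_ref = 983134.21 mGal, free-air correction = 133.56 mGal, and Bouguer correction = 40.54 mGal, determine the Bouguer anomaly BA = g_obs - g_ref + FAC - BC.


BA = g_obs - g_ref + FAC - BC
= 983036.71 - 983134.21 + 133.56 - 40.54
= -4.48 mGal

-4.48


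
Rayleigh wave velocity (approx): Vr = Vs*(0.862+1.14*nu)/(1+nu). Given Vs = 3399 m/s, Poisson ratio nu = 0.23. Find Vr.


Numerator factor = 0.862 + 1.14*0.23 = 1.1242
Denominator = 1 + 0.23 = 1.23
Vr = 3399 * 1.1242 / 1.23 = 3106.63 m/s

3106.63
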